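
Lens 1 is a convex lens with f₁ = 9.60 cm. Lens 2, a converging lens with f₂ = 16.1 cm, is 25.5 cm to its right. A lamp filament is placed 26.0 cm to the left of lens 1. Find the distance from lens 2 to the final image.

Lens 1: 1/d_i1 = 1/f₁ − 1/d_o1 = 1/(9.60) − 1/(26.0) = 0.06571, so d_i1 = 15.22 cm.
The intermediate image is 15.22 cm to the right of lens 1, which is 25.5 − (15.22) = 10.28 cm to the left of lens 2, so d_o2 = +10.28 cm.
Lens 2: 1/d_i2 = 1/f₂ − 1/d_o2 = 1/(16.1) − 1/(10.28) = -0.03516, so d_i2 = -28.4 cm.
The final image is virtual, 28.4 cm to the left of lens 2 (overall magnification ≈ -1.6).

28.4 cm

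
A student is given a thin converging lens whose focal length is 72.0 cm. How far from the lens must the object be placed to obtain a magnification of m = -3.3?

m = −d_i/d_o ⇒ d_i = −m·d_o.
1/f = 1/d_o + 1/d_i = 1/d_o − 1/(m·d_o) = (1 − 1/m)/d_o, so d_o = f(1 − 1/m) = (72.00)(1 − 1/(-3.3)) = 93.8 cm.

93.8 cm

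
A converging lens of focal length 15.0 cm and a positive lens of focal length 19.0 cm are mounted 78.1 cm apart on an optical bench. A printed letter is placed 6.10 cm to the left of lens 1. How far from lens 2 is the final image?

Lens 1: 1/d_i1 = 1/f₁ − 1/d_o1 = 1/(15.0) − 1/(6.10) = -0.09727, so d_i1 = -10.28 cm.
The intermediate image is 10.28 cm to the left of lens 1 (virtual), which is 78.1 − (-10.28) = 88.38 cm to the left of lens 2, so d_o2 = +88.38 cm.
Lens 2: 1/d_i2 = 1/f₂ − 1/d_o2 = 1/(19.0) − 1/(88.38) = 0.04132, so d_i2 = 24.2 cm.
The final image is real, 24.2 cm to the right of lens 2 (overall magnification ≈ -0.46).

24.2 cm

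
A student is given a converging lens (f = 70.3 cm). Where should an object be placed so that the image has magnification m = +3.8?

51.8 cm

m = −d_i/d_o ⇒ d_i = −m·d_o.
1/f = 1/d_o + 1/d_i = 1/d_o − 1/(m·d_o) = (1 − 1/m)/d_o, so d_o = f(1 − 1/m) = (70.30)(1 − 1/(+3.8)) = 51.8 cm.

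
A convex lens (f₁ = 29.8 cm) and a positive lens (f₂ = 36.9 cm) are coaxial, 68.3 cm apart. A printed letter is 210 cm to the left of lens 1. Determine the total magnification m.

m = -1.83

Lens 1: 1/d_i1 = 1/(29.8) − 1/(210) = 0.02880, so d_i1 = 34.73 cm; m₁ = −d_i1/d_o1 = -0.1654.
d_o2 = 68.3 − (34.73) = 33.57 cm.
Lens 2: 1/d_i2 = 1/(36.9) − 1/(33.57) = -0.002688, so d_i2 = -372.0 cm; m₂ = −d_i2/d_o2 = +11.08.
m = m₁·m₂ = (-0.1654)(+11.08) = -1.83.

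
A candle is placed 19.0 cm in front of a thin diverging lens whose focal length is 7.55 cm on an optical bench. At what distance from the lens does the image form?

5.40 cm

For a diverging lens, f = -7.55 cm.
Lens equation: 1/v = 1/f − 1/u = 1/(-7.550) − 1/(19.0) = -0.1325 − 0.05263 = -0.1851, so v = -5.40 cm.
The image is virtual, upright and reduced, on the same side as the object.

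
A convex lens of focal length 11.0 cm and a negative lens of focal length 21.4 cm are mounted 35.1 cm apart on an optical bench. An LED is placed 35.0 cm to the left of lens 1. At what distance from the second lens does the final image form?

Lens 1: 1/d_i1 = 1/f₁ − 1/d_o1 = 1/(11.0) − 1/(35.0) = 0.06234, so d_i1 = 16.04 cm.
The intermediate image is 16.04 cm to the right of lens 1, which is 35.1 − (16.04) = 19.06 cm to the left of lens 2, so d_o2 = +19.06 cm.
Lens 2 is diverging, so f₂ = −21.4 cm.
Lens 2: 1/d_i2 = 1/f₂ − 1/d_o2 = 1/(-21.4) − 1/(19.06) = -0.09919, so d_i2 = -10.1 cm.
The final image is virtual, 10.1 cm to the left of lens 2 (overall magnification ≈ -0.24).

10.1 cm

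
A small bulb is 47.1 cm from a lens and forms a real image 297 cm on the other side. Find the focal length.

Real image ⇒ d_i = +297 cm.
1/f = 1/d_o + 1/d_i = 1/(47.1) + 1/(297) = 0.02460, so f = 40.7 cm.
Since f is positive, the lens is converging.

f = 40.7 cm (converging)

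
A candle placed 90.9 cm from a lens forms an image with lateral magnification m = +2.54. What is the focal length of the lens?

m = −d_i/d_o ⇒ d_i = −m·d_o = −(+2.54)·(90.9) = -230.9 cm.
1/f = 1/d_o + 1/d_i = 1/(90.9) + 1/(-230.9) = 0.006670, so f = 150 cm.
Since f is positive, the lens is converging.

f = 150 cm (converging)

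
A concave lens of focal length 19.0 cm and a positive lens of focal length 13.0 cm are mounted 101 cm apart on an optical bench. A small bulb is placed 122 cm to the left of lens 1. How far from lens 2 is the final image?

Lens 1 is diverging, so f₁ = −19.0 cm.
Lens 1: 1/d_i1 = 1/f₁ − 1/d_o1 = 1/(-19.0) − 1/(122) = -0.06083, so d_i1 = -16.44 cm.
The intermediate image is 16.44 cm to the left of lens 1 (virtual), which is 101 − (-16.44) = 117.4 cm to the left of lens 2, so d_o2 = +117.4 cm.
Lens 2: 1/d_i2 = 1/f₂ − 1/d_o2 = 1/(13.0) − 1/(117.4) = 0.06841, so d_i2 = 14.6 cm.
The final image is real, 14.6 cm to the right of lens 2 (overall magnification ≈ -0.017).

14.6 cm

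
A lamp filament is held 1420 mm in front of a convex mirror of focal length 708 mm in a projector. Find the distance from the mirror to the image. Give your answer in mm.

472 mm

For a convex mirror, f = -708 mm.
Mirror equation: 1/v = 1/f − 1/u = 1/(-708.0) − 1/(1420) = -0.001412 − 0.0007042 = -0.002117, so v = -472 mm.
The image is virtual, upright and reduced, behind the mirror.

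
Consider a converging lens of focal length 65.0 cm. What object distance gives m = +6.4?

54.8 cm

m = −d_i/d_o ⇒ d_i = −m·d_o.
1/f = 1/d_o + 1/d_i = 1/d_o − 1/(m·d_o) = (1 − 1/m)/d_o, so d_o = f(1 − 1/m) = (65.00)(1 − 1/(+6.4)) = 54.8 cm.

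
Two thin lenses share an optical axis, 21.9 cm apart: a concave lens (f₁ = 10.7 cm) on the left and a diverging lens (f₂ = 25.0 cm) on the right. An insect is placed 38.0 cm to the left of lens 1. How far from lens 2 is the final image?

Lens 1 is diverging, so f₁ = −10.7 cm.
Lens 1: 1/d_i1 = 1/f₁ − 1/d_o1 = 1/(-10.7) − 1/(38.0) = -0.1198, so d_i1 = -8.349 cm.
The intermediate image is 8.349 cm to the left of lens 1 (virtual), which is 21.9 − (-8.349) = 30.25 cm to the left of lens 2, so d_o2 = +30.25 cm.
Lens 2 is diverging, so f₂ = −25.0 cm.
Lens 2: 1/d_i2 = 1/f₂ − 1/d_o2 = 1/(-25.0) − 1/(30.25) = -0.07306, so d_i2 = -13.7 cm.
The final image is virtual, 13.7 cm to the left of lens 2 (overall magnification ≈ 0.099).

13.7 cm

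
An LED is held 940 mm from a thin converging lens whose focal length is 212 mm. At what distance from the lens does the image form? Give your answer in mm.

Lens equation: 1/q = 1/f − 1/p = 1/(212.0) − 1/(940) = 0.004717 − 0.001064 = 0.003653, so q = 274 mm.
The image is real, inverted and reduced, on the far side of the lens.

274 mm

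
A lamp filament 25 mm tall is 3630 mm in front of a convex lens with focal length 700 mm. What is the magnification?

1/d_i = 1/f − 1/d_o = 1/(700.0) − 1/(3630) = 0.001153, so d_i = 867.2 mm.
m = −d_i/d_o = −(867.2)/(3630) = -0.239.
The image is real, inverted and reduced, on the far side of the lens.

m = -0.239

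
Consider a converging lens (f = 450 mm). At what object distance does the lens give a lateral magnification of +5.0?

m = −d_i/d_o ⇒ d_i = −m·d_o.
1/f = 1/d_o + 1/d_i = 1/d_o − 1/(m·d_o) = (1 − 1/m)/d_o, so d_o = f(1 − 1/m) = (450.0)(1 − 1/(+5.0)) = 360 mm.

360 mm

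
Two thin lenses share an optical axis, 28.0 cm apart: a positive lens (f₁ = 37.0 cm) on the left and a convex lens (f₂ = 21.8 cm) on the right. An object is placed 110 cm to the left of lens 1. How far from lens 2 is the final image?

Lens 1: 1/d_i1 = 1/f₁ − 1/d_o1 = 1/(37.0) − 1/(110) = 0.01794, so d_i1 = 55.75 cm.
The intermediate image is 55.75 cm to the right of lens 1, which lies 27.75 cm to the right of lens 2 — a virtual object — so d_o2 = −27.75 cm.
Lens 2: 1/d_i2 = 1/f₂ − 1/d_o2 = 1/(21.8) − 1/(-27.75) = 0.08191, so d_i2 = 12.2 cm.
The final image is real, 12.2 cm to the right of lens 2 (overall magnification ≈ -0.22).

12.2 cm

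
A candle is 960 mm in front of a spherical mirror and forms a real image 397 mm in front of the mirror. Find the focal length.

f = 281 mm (concave)

Real image ⇒ d_i = +397 mm.
1/f = 1/d_o + 1/d_i = 1/(960) + 1/(397) = 0.003561, so f = 281 mm.
Since f is positive, the spherical mirror is concave.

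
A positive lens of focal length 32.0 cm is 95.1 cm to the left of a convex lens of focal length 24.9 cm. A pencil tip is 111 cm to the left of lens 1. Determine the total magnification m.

Lens 1: 1/d_i1 = 1/(32.0) − 1/(111) = 0.02224, so d_i1 = 44.96 cm; m₁ = −d_i1/d_o1 = -0.4050.
d_o2 = 95.1 − (44.96) = 50.14 cm.
Lens 2: 1/d_i2 = 1/(24.9) − 1/(50.14) = 0.02022, so d_i2 = 49.46 cm; m₂ = −d_i2/d_o2 = -0.9865.
m = m₁·m₂ = (-0.4050)(-0.9865) = +0.400.

m = +0.400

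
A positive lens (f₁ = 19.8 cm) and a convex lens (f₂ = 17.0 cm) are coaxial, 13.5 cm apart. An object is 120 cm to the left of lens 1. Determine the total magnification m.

m = -0.123

Lens 1: 1/d_i1 = 1/(19.8) − 1/(120) = 0.04217, so d_i1 = 23.71 cm; m₁ = −d_i1/d_o1 = -0.1976.
d_o2 = 13.5 − (23.71) = -10.21 cm (virtual object).
Lens 2: 1/d_i2 = 1/(17.0) − 1/(-10.21) = 0.1568, so d_i2 = 6.379 cm; m₂ = −d_i2/d_o2 = +0.6248.
m = m₁·m₂ = (-0.1976)(+0.6248) = -0.123.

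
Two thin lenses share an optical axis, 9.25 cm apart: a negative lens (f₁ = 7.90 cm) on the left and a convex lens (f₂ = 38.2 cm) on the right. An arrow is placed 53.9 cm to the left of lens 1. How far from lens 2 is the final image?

Lens 1 is diverging, so f₁ = −7.90 cm.
Lens 1: 1/d_i1 = 1/f₁ − 1/d_o1 = 1/(-7.90) − 1/(53.9) = -0.1451, so d_i1 = -6.890 cm.
The intermediate image is 6.890 cm to the left of lens 1 (virtual), which is 9.25 − (-6.890) = 16.14 cm to the left of lens 2, so d_o2 = +16.14 cm.
Lens 2: 1/d_i2 = 1/f₂ − 1/d_o2 = 1/(38.2) − 1/(16.14) = -0.03578, so d_i2 = -27.9 cm.
The final image is virtual, 27.9 cm to the left of lens 2 (overall magnification ≈ 0.22).

27.9 cm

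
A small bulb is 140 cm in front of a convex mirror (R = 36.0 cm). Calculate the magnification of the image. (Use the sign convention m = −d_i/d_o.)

m = +0.114

f = R/2 = 36.0/2 = 18.00 cm; for a convex mirror, f = -18.00 cm.
1/d_i = 1/f − 1/d_o = 1/(-18.00) − 1/(140) = -0.06270, so d_i = -15.95 cm.
m = −d_i/d_o = −(-15.95)/(140) = +0.114.
The image is virtual, upright and reduced, behind the mirror.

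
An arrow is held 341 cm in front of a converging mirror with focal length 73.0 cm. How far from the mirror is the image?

92.9 cm

Mirror equation: 1/s_i = 1/f − 1/s_o = 1/(73.00) − 1/(341) = 0.01370 − 0.002933 = 0.01077, so s_i = 92.9 cm.
The image is real, inverted and reduced, in front of the mirror.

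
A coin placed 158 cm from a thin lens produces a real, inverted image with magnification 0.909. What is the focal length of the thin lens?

f = 75.2 cm (converging)

m = −d_i/d_o ⇒ d_i = −m·d_o = −(-0.909)·(158) = 143.6 cm.
1/f = 1/d_o + 1/d_i = 1/(158) + 1/(143.6) = 0.01329, so f = 75.2 cm.
Since f is positive, the thin lens is converging.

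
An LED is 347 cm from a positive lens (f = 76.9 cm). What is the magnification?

1/d_i = 1/f − 1/d_o = 1/(76.90) − 1/(347) = 0.01012, so d_i = 98.79 cm.
m = −d_i/d_o = −(98.79)/(347) = -0.285.
The image is real, inverted and reduced, on the far side of the lens.

m = -0.285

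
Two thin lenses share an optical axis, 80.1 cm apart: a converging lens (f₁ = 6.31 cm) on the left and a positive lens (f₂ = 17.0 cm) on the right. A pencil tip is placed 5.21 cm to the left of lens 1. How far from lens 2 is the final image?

Lens 1: 1/d_i1 = 1/f₁ − 1/d_o1 = 1/(6.31) − 1/(5.21) = -0.03346, so d_i1 = -29.89 cm.
The intermediate image is 29.89 cm to the left of lens 1 (virtual), which is 80.1 − (-29.89) = 110.0 cm to the left of lens 2, so d_o2 = +110.0 cm.
Lens 2: 1/d_i2 = 1/f₂ − 1/d_o2 = 1/(17.0) − 1/(110.0) = 0.04973, so d_i2 = 20.1 cm.
The final image is real, 20.1 cm to the right of lens 2 (overall magnification ≈ -1.0).

20.1 cm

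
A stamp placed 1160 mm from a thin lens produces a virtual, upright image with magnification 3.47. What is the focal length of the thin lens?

m = −d_i/d_o ⇒ d_i = −m·d_o = −(+3.47)·(1160) = -4025 mm.
1/f = 1/d_o + 1/d_i = 1/(1160) + 1/(-4025) = 0.0006136, so f = 1630 mm.
Since f is positive, the thin lens is converging.

f = 1630 mm (converging)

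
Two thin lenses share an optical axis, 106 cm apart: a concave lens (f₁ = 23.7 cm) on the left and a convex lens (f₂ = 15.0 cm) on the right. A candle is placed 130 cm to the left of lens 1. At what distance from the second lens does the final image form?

Lens 1 is diverging, so f₁ = −23.7 cm.
Lens 1: 1/d_i1 = 1/f₁ − 1/d_o1 = 1/(-23.7) − 1/(130) = -0.04989, so d_i1 = -20.05 cm.
The intermediate image is 20.05 cm to the left of lens 1 (virtual), which is 106 − (-20.05) = 126.0 cm to the left of lens 2, so d_o2 = +126.0 cm.
Lens 2: 1/d_i2 = 1/f₂ − 1/d_o2 = 1/(15.0) − 1/(126.0) = 0.05873, so d_i2 = 17.0 cm.
The final image is real, 17.0 cm to the right of lens 2 (overall magnification ≈ -0.021).

17.0 cm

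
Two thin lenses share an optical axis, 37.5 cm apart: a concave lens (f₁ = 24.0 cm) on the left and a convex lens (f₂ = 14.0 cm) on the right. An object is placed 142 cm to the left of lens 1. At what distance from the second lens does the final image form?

18.5 cm

Lens 1 is diverging, so f₁ = −24.0 cm.
Lens 1: 1/d_i1 = 1/f₁ − 1/d_o1 = 1/(-24.0) − 1/(142) = -0.04871, so d_i1 = -20.53 cm.
The intermediate image is 20.53 cm to the left of lens 1 (virtual), which is 37.5 − (-20.53) = 58.03 cm to the left of lens 2, so d_o2 = +58.03 cm.
Lens 2: 1/d_i2 = 1/f₂ − 1/d_o2 = 1/(14.0) − 1/(58.03) = 0.05420, so d_i2 = 18.5 cm.
The final image is real, 18.5 cm to the right of lens 2 (overall magnification ≈ -0.046).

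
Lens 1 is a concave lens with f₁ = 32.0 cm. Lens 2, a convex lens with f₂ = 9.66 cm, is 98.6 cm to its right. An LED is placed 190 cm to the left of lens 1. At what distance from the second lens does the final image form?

Lens 1 is diverging, so f₁ = −32.0 cm.
Lens 1: 1/d_i1 = 1/f₁ − 1/d_o1 = 1/(-32.0) − 1/(190) = -0.03651, so d_i1 = -27.39 cm.
The intermediate image is 27.39 cm to the left of lens 1 (virtual), which is 98.6 − (-27.39) = 126.0 cm to the left of lens 2, so d_o2 = +126.0 cm.
Lens 2: 1/d_i2 = 1/f₂ − 1/d_o2 = 1/(9.66) − 1/(126.0) = 0.09558, so d_i2 = 10.5 cm.
The final image is real, 10.5 cm to the right of lens 2 (overall magnification ≈ -0.012).

10.5 cm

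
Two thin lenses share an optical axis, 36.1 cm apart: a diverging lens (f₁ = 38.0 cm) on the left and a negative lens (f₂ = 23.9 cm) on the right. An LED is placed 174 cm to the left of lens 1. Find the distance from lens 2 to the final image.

Lens 1 is diverging, so f₁ = −38.0 cm.
Lens 1: 1/d_i1 = 1/f₁ − 1/d_o1 = 1/(-38.0) − 1/(174) = -0.03206, so d_i1 = -31.19 cm.
The intermediate image is 31.19 cm to the left of lens 1 (virtual), which is 36.1 − (-31.19) = 67.29 cm to the left of lens 2, so d_o2 = +67.29 cm.
Lens 2 is diverging, so f₂ = −23.9 cm.
Lens 2: 1/d_i2 = 1/f₂ − 1/d_o2 = 1/(-23.9) − 1/(67.29) = -0.05670, so d_i2 = -17.6 cm.
The final image is virtual, 17.6 cm to the left of lens 2 (overall magnification ≈ 0.047).

17.6 cm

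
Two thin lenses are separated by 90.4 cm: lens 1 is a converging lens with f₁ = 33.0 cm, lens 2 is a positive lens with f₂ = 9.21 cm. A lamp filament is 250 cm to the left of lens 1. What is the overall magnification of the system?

m = +0.0324

Lens 1: 1/d_i1 = 1/(33.0) − 1/(250) = 0.02630, so d_i1 = 38.02 cm; m₁ = −d_i1/d_o1 = -0.1521.
d_o2 = 90.4 − (38.02) = 52.38 cm.
Lens 2: 1/d_i2 = 1/(9.21) − 1/(52.38) = 0.08949, so d_i2 = 11.17 cm; m₂ = −d_i2/d_o2 = -0.2133.
m = m₁·m₂ = (-0.1521)(-0.2133) = +0.0324.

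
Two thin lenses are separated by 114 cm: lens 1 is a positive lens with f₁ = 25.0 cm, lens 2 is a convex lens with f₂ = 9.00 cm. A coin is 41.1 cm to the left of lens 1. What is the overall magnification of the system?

Lens 1: 1/d_i1 = 1/(25.0) − 1/(41.1) = 0.01567, so d_i1 = 63.82 cm; m₁ = −d_i1/d_o1 = -1.553.
d_o2 = 114 − (63.82) = 50.18 cm.
Lens 2: 1/d_i2 = 1/(9.00) − 1/(50.18) = 0.09118, so d_i2 = 10.97 cm; m₂ = −d_i2/d_o2 = -0.2186.
m = m₁·m₂ = (-1.553)(-0.2186) = +0.339.

m = +0.339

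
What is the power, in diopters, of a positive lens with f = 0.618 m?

P = 1/f = 1/(0.618 m) = +1.62 D.

P = +1.62 D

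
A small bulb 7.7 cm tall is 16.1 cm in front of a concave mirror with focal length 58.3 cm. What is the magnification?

m = +1.38

1/d_i = 1/f − 1/d_o = 1/(58.30) − 1/(16.1) = -0.04496, so d_i = -22.24 cm.
m = −d_i/d_o = −(-22.24)/(16.1) = +1.38.
The image is virtual, upright and enlarged, behind the mirror.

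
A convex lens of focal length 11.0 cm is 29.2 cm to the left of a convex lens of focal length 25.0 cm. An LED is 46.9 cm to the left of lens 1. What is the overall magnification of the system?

m = -0.753

Lens 1: 1/d_i1 = 1/(11.0) − 1/(46.9) = 0.06959, so d_i1 = 14.37 cm; m₁ = −d_i1/d_o1 = -0.3064.
d_o2 = 29.2 − (14.37) = 14.83 cm.
Lens 2: 1/d_i2 = 1/(25.0) − 1/(14.83) = -0.02743, so d_i2 = -36.46 cm; m₂ = −d_i2/d_o2 = +2.458.
m = m₁·m₂ = (-0.3064)(+2.458) = -0.753.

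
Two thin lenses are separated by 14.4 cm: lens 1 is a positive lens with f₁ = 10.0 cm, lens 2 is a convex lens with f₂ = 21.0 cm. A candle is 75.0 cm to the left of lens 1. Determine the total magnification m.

m = -0.178

Lens 1: 1/d_i1 = 1/(10.0) − 1/(75.0) = 0.08667, so d_i1 = 11.54 cm; m₁ = −d_i1/d_o1 = -0.1539.
d_o2 = 14.4 − (11.54) = 2.860 cm.
Lens 2: 1/d_i2 = 1/(21.0) − 1/(2.860) = -0.3020, so d_i2 = -3.311 cm; m₂ = −d_i2/d_o2 = +1.158.
m = m₁·m₂ = (-0.1539)(+1.158) = -0.178.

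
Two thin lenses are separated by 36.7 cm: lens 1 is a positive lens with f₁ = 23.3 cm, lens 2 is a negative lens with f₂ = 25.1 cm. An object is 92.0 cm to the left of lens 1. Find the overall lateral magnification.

m = -0.278

Lens 1: 1/d_i1 = 1/(23.3) − 1/(92.0) = 0.03205, so d_i1 = 31.20 cm; m₁ = −d_i1/d_o1 = -0.3391.
d_o2 = 36.7 − (31.20) = 5.500 cm.
f₂ = −25.1 cm (diverging).
Lens 2: 1/d_i2 = 1/(-25.1) − 1/(5.500) = -0.2217, so d_i2 = -4.511 cm; m₂ = −d_i2/d_o2 = +0.8203.
m = m₁·m₂ = (-0.3391)(+0.8203) = -0.278.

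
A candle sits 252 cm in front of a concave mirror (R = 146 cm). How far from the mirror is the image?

103 cm

f = R/2 = 146/2 = 73.00 cm.
Mirror equation: 1/d_i = 1/f − 1/d_o = 1/(73.00) − 1/(252) = 0.01370 − 0.003968 = 0.009730, so d_i = 103 cm.
The image is real, inverted and reduced, in front of the mirror.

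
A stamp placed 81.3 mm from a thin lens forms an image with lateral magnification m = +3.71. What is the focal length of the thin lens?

m = −d_i/d_o ⇒ d_i = −m·d_o = −(+3.71)·(81.3) = -301.6 mm.
1/f = 1/d_o + 1/d_i = 1/(81.3) + 1/(-301.6) = 0.008984, so f = 111 mm.
Since f is positive, the thin lens is converging.

f = 111 mm (converging)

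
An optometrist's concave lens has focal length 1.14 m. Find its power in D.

P = -0.877 D

For a concave lens, f = −1.14 m.
P = 1/f = 1/(-1.14 m) = -0.877 D.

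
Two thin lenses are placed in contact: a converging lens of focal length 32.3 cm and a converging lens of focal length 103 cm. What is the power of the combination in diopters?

P = +4.07 D

P₁ = 1/f₁ = 1/(0.323 m) = +3.096 D; P₂ = 1/f₂ = 1/(1.03 m) = +0.9709 D.
For thin lenses in contact, P = P₁ + P₂ = (+3.096) + (+0.9709) = +4.07 D.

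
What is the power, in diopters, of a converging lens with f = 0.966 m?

P = 1/f = 1/(0.966 m) = +1.04 D.

P = +1.04 D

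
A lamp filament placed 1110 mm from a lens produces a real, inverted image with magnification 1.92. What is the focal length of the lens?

f = 730 mm (converging)

m = −d_i/d_o ⇒ d_i = −m·d_o = −(-1.92)·(1110) = 2131 mm.
1/f = 1/d_o + 1/d_i = 1/(1110) + 1/(2131) = 0.001370, so f = 730 mm.
Since f is positive, the lens is converging.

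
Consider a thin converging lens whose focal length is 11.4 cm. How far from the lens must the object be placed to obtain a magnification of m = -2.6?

15.8 cm

m = −d_i/d_o ⇒ d_i = −m·d_o.
1/f = 1/d_o + 1/d_i = 1/d_o − 1/(m·d_o) = (1 − 1/m)/d_o, so d_o = f(1 − 1/m) = (11.40)(1 − 1/(-2.6)) = 15.8 cm.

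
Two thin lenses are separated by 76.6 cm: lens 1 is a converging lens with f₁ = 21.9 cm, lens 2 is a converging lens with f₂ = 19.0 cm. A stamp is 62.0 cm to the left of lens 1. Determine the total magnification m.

Lens 1: 1/d_i1 = 1/(21.9) − 1/(62.0) = 0.02953, so d_i1 = 33.86 cm; m₁ = −d_i1/d_o1 = -0.5461.
d_o2 = 76.6 − (33.86) = 42.74 cm.
Lens 2: 1/d_i2 = 1/(19.0) − 1/(42.74) = 0.02923, so d_i2 = 34.21 cm; m₂ = −d_i2/d_o2 = -0.8003.
m = m₁·m₂ = (-0.5461)(-0.8003) = +0.437.

m = +0.437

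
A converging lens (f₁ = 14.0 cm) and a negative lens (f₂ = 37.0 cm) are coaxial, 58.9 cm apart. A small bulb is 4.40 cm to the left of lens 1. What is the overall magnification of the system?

m = +0.527

Lens 1: 1/d_i1 = 1/(14.0) − 1/(4.40) = -0.1558, so d_i1 = -6.417 cm; m₁ = −d_i1/d_o1 = +1.458.
d_o2 = 58.9 − (-6.417) = 65.32 cm.
f₂ = −37.0 cm (diverging).
Lens 2: 1/d_i2 = 1/(-37.0) − 1/(65.32) = -0.04234, so d_i2 = -23.62 cm; m₂ = −d_i2/d_o2 = +0.3616.
m = m₁·m₂ = (+1.458)(+0.3616) = +0.527.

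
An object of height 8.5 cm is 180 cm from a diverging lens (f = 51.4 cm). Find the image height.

For a diverging lens, f = -51.4 cm.
1/d_i = 1/f − 1/d_o = 1/(-51.40) − 1/(180) = -0.02501, so d_i = -39.98 cm.
m = −d_i/d_o = +0.2221.
|h_i| = |m|·h_o = 0.2221 × 8.5 = 1.89 cm. The image is virtual, upright and reduced, on the same side as the object.

1.89 cm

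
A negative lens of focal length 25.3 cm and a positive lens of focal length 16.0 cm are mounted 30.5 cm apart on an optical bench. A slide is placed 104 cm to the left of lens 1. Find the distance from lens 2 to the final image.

Lens 1 is diverging, so f₁ = −25.3 cm.
Lens 1: 1/d_i1 = 1/f₁ − 1/d_o1 = 1/(-25.3) − 1/(104) = -0.04914, so d_i1 = -20.35 cm.
The intermediate image is 20.35 cm to the left of lens 1 (virtual), which is 30.5 − (-20.35) = 50.85 cm to the left of lens 2, so d_o2 = +50.85 cm.
Lens 2: 1/d_i2 = 1/f₂ − 1/d_o2 = 1/(16.0) − 1/(50.85) = 0.04283, so d_i2 = 23.3 cm.
The final image is real, 23.3 cm to the right of lens 2 (overall magnification ≈ -0.090).

23.3 cm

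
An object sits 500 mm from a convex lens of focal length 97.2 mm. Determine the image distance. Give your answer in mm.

121 mm

Thin-lens equation: 1/d_i = 1/f − 1/d_o = 1/(97.20) − 1/(500) = 0.01029 − 0.002000 = 0.008288, so d_i = 121 mm.
The image is real, inverted and reduced, on the far side of the lens.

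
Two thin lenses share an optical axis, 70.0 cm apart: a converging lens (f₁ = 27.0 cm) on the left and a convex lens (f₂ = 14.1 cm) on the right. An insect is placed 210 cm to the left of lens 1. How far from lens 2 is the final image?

Lens 1: 1/d_i1 = 1/f₁ − 1/d_o1 = 1/(27.0) − 1/(210) = 0.03228, so d_i1 = 30.98 cm.
The intermediate image is 30.98 cm to the right of lens 1, which is 70.0 − (30.98) = 39.02 cm to the left of lens 2, so d_o2 = +39.02 cm.
Lens 2: 1/d_i2 = 1/f₂ − 1/d_o2 = 1/(14.1) − 1/(39.02) = 0.04529, so d_i2 = 22.1 cm.
The final image is real, 22.1 cm to the right of lens 2 (overall magnification ≈ 0.083).

22.1 cm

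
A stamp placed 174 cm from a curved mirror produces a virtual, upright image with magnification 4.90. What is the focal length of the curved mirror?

f = 219 cm (concave)

m = −d_i/d_o ⇒ d_i = −m·d_o = −(+4.90)·(174) = -852.6 cm.
1/f = 1/d_o + 1/d_i = 1/(174) + 1/(-852.6) = 0.004574, so f = 219 cm.
Since f is positive, the curved mirror is concave.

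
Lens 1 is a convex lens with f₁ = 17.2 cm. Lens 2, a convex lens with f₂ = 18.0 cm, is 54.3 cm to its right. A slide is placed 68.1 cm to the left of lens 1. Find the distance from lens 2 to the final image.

Lens 1: 1/d_i1 = 1/f₁ − 1/d_o1 = 1/(17.2) − 1/(68.1) = 0.04346, so d_i1 = 23.01 cm.
The intermediate image is 23.01 cm to the right of lens 1, which is 54.3 − (23.01) = 31.29 cm to the left of lens 2, so d_o2 = +31.29 cm.
Lens 2: 1/d_i2 = 1/f₂ − 1/d_o2 = 1/(18.0) − 1/(31.29) = 0.02360, so d_i2 = 42.4 cm.
The final image is real, 42.4 cm to the right of lens 2 (overall magnification ≈ 0.46).

42.4 cm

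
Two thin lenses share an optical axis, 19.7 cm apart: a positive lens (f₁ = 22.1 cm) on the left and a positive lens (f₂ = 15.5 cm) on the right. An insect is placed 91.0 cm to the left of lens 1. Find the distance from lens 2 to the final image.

Lens 1: 1/d_i1 = 1/f₁ − 1/d_o1 = 1/(22.1) − 1/(91.0) = 0.03426, so d_i1 = 29.19 cm.
The intermediate image is 29.19 cm to the right of lens 1, which lies 9.490 cm to the right of lens 2 — a virtual object — so d_o2 = −9.490 cm.
Lens 2: 1/d_i2 = 1/f₂ − 1/d_o2 = 1/(15.5) − 1/(-9.490) = 0.1699, so d_i2 = 5.89 cm.
The final image is real, 5.89 cm to the right of lens 2 (overall magnification ≈ -0.20).

5.89 cm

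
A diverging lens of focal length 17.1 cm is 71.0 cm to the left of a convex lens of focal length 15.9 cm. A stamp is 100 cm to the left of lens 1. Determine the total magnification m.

f₁ = −17.1 cm (diverging).
Lens 1: 1/d_i1 = 1/(-17.1) − 1/(100) = -0.06848, so d_i1 = -14.60 cm; m₁ = −d_i1/d_o1 = +0.1460.
d_o2 = 71.0 − (-14.60) = 85.60 cm.
Lens 2: 1/d_i2 = 1/(15.9) − 1/(85.60) = 0.05121, so d_i2 = 19.53 cm; m₂ = −d_i2/d_o2 = -0.2281.
m = m₁·m₂ = (+0.1460)(-0.2281) = -0.0333.

m = -0.0333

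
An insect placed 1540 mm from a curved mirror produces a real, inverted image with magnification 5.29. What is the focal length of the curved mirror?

m = −d_i/d_o ⇒ d_i = −m·d_o = −(-5.29)·(1540) = 8147 mm.
1/f = 1/d_o + 1/d_i = 1/(1540) + 1/(8147) = 0.0007721, so f = 1300 mm.
Since f is positive, the curved mirror is concave.

f = 1300 mm (concave)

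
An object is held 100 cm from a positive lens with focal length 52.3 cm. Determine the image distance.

Thin-lens equation: 1/v = 1/f − 1/u = 1/(52.30) − 1/(100) = 0.01912 − 0.01000 = 0.009120, so v = 110 cm.
The image is real, inverted and enlarged, on the far side of the lens.

110 cm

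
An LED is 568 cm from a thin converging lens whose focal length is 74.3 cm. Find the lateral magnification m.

1/d_i = 1/f − 1/d_o = 1/(74.30) − 1/(568) = 0.01170, so d_i = 85.48 cm.
m = −d_i/d_o = −(85.48)/(568) = -0.150.
The image is real, inverted and reduced, on the far side of the lens.

m = -0.150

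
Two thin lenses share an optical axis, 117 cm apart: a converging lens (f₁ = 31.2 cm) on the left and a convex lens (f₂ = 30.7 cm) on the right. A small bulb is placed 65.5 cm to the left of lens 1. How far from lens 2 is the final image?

Lens 1: 1/d_i1 = 1/f₁ − 1/d_o1 = 1/(31.2) − 1/(65.5) = 0.01678, so d_i1 = 59.58 cm.
The intermediate image is 59.58 cm to the right of lens 1, which is 117 − (59.58) = 57.42 cm to the left of lens 2, so d_o2 = +57.42 cm.
Lens 2: 1/d_i2 = 1/f₂ − 1/d_o2 = 1/(30.7) − 1/(57.42) = 0.01516, so d_i2 = 66.0 cm.
The final image is real, 66.0 cm to the right of lens 2 (overall magnification ≈ 1.0).

66.0 cm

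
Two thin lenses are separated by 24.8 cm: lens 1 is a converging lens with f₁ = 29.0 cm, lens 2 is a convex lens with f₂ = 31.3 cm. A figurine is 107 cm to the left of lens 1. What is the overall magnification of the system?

m = -0.251

Lens 1: 1/d_i1 = 1/(29.0) − 1/(107) = 0.02514, so d_i1 = 39.78 cm; m₁ = −d_i1/d_o1 = -0.3718.
d_o2 = 24.8 − (39.78) = -14.98 cm (virtual object).
Lens 2: 1/d_i2 = 1/(31.3) − 1/(-14.98) = 0.09870, so d_i2 = 10.13 cm; m₂ = −d_i2/d_o2 = +0.6763.
m = m₁·m₂ = (-0.3718)(+0.6763) = -0.251.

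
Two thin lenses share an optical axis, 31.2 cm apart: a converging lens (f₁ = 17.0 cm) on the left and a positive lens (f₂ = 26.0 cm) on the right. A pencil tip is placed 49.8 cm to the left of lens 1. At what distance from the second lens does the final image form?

Lens 1: 1/d_i1 = 1/f₁ − 1/d_o1 = 1/(17.0) − 1/(49.8) = 0.03874, so d_i1 = 25.81 cm.
The intermediate image is 25.81 cm to the right of lens 1, which is 31.2 − (25.81) = 5.390 cm to the left of lens 2, so d_o2 = +5.390 cm.
Lens 2: 1/d_i2 = 1/f₂ − 1/d_o2 = 1/(26.0) − 1/(5.390) = -0.1471, so d_i2 = -6.80 cm.
The final image is virtual, 6.80 cm to the left of lens 2 (overall magnification ≈ -0.65).

6.80 cm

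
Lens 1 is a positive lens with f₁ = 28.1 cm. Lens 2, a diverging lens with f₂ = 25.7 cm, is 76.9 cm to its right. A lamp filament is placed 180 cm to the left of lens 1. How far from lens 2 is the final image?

Lens 1: 1/d_i1 = 1/f₁ − 1/d_o1 = 1/(28.1) − 1/(180) = 0.03003, so d_i1 = 33.30 cm.
The intermediate image is 33.30 cm to the right of lens 1, which is 76.9 − (33.30) = 43.60 cm to the left of lens 2, so d_o2 = +43.60 cm.
Lens 2 is diverging, so f₂ = −25.7 cm.
Lens 2: 1/d_i2 = 1/f₂ − 1/d_o2 = 1/(-25.7) − 1/(43.60) = -0.06185, so d_i2 = -16.2 cm.
The final image is virtual, 16.2 cm to the left of lens 2 (overall magnification ≈ -0.069).

16.2 cm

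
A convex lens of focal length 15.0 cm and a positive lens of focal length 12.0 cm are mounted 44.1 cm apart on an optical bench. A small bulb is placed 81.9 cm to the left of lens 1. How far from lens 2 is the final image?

22.5 cm

Lens 1: 1/d_i1 = 1/f₁ − 1/d_o1 = 1/(15.0) − 1/(81.9) = 0.05446, so d_i1 = 18.36 cm.
The intermediate image is 18.36 cm to the right of lens 1, which is 44.1 − (18.36) = 25.74 cm to the left of lens 2, so d_o2 = +25.74 cm.
Lens 2: 1/d_i2 = 1/f₂ − 1/d_o2 = 1/(12.0) − 1/(25.74) = 0.04448, so d_i2 = 22.5 cm.
The final image is real, 22.5 cm to the right of lens 2 (overall magnification ≈ 0.20).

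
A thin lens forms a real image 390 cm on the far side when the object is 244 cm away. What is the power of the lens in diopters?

d_i = +390 cm.
1/f = 1/d_o + 1/d_i = 1/(244) + 1/(390) = 0.006662 cm⁻¹.
f = 150.1 cm = 1.501 m, so P = 1/f = +0.666 D.

P = +0.666 D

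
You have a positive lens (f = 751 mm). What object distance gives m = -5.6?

885 mm

m = −d_i/d_o ⇒ d_i = −m·d_o.
1/f = 1/d_o + 1/d_i = 1/d_o − 1/(m·d_o) = (1 − 1/m)/d_o, so d_o = f(1 − 1/m) = (751.0)(1 − 1/(-5.6)) = 885 mm.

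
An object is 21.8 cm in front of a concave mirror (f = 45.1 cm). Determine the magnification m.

1/d_i = 1/f − 1/d_o = 1/(45.10) − 1/(21.8) = -0.02370, so d_i = -42.20 cm.
m = −d_i/d_o = −(-42.20)/(21.8) = +1.94.
The image is virtual, upright and enlarged, behind the mirror.

m = +1.94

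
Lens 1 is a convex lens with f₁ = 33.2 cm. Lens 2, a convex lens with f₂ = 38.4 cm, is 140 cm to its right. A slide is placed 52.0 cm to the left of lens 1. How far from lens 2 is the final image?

189 cm

Lens 1: 1/d_i1 = 1/f₁ − 1/d_o1 = 1/(33.2) − 1/(52.0) = 0.01089, so d_i1 = 91.83 cm.
The intermediate image is 91.83 cm to the right of lens 1, which is 140 − (91.83) = 48.17 cm to the left of lens 2, so d_o2 = +48.17 cm.
Lens 2: 1/d_i2 = 1/f₂ − 1/d_o2 = 1/(38.4) − 1/(48.17) = 0.005282, so d_i2 = 189 cm.
The final image is real, 189 cm to the right of lens 2 (overall magnification ≈ 6.9).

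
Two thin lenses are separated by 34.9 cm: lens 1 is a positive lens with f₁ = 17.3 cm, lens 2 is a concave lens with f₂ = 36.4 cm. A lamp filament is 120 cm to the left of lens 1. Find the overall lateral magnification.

m = -0.120

Lens 1: 1/d_i1 = 1/(17.3) − 1/(120) = 0.04947, so d_i1 = 20.21 cm; m₁ = −d_i1/d_o1 = -0.1684.
d_o2 = 34.9 − (20.21) = 14.69 cm.
f₂ = −36.4 cm (diverging).
Lens 2: 1/d_i2 = 1/(-36.4) − 1/(14.69) = -0.09555, so d_i2 = -10.47 cm; m₂ = −d_i2/d_o2 = +0.7125.
m = m₁·m₂ = (-0.1684)(+0.7125) = -0.120.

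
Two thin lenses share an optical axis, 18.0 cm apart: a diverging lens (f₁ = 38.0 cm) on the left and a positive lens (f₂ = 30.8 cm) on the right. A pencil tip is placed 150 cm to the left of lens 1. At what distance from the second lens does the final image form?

Lens 1 is diverging, so f₁ = −38.0 cm.
Lens 1: 1/d_i1 = 1/f₁ − 1/d_o1 = 1/(-38.0) − 1/(150) = -0.03298, so d_i1 = -30.32 cm.
The intermediate image is 30.32 cm to the left of lens 1 (virtual), which is 18.0 − (-30.32) = 48.32 cm to the left of lens 2, so d_o2 = +48.32 cm.
Lens 2: 1/d_i2 = 1/f₂ − 1/d_o2 = 1/(30.8) − 1/(48.32) = 0.01177, so d_i2 = 84.9 cm.
The final image is real, 84.9 cm to the right of lens 2 (overall magnification ≈ -0.36).

84.9 cm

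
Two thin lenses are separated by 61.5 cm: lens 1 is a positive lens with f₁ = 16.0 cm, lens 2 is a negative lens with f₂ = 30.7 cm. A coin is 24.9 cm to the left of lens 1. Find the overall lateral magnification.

m = -1.16

Lens 1: 1/d_i1 = 1/(16.0) − 1/(24.9) = 0.02234, so d_i1 = 44.76 cm; m₁ = −d_i1/d_o1 = -1.798.
d_o2 = 61.5 − (44.76) = 16.74 cm.
f₂ = −30.7 cm (diverging).
Lens 2: 1/d_i2 = 1/(-30.7) − 1/(16.74) = -0.09231, so d_i2 = -10.83 cm; m₂ = −d_i2/d_o2 = +0.6471.
m = m₁·m₂ = (-1.798)(+0.6471) = -1.16.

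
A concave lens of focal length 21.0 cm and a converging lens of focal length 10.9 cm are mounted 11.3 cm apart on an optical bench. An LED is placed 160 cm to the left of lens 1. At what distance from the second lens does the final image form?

17.2 cm

Lens 1 is diverging, so f₁ = −21.0 cm.
Lens 1: 1/d_i1 = 1/f₁ − 1/d_o1 = 1/(-21.0) − 1/(160) = -0.05387, so d_i1 = -18.56 cm.
The intermediate image is 18.56 cm to the left of lens 1 (virtual), which is 11.3 − (-18.56) = 29.86 cm to the left of lens 2, so d_o2 = +29.86 cm.
Lens 2: 1/d_i2 = 1/f₂ − 1/d_o2 = 1/(10.9) − 1/(29.86) = 0.05825, so d_i2 = 17.2 cm.
The final image is real, 17.2 cm to the right of lens 2 (overall magnification ≈ -0.067).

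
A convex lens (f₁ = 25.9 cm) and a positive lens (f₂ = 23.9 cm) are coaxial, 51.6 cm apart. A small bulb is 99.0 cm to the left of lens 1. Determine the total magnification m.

Lens 1: 1/d_i1 = 1/(25.9) − 1/(99.0) = 0.02851, so d_i1 = 35.08 cm; m₁ = −d_i1/d_o1 = -0.3543.
d_o2 = 51.6 − (35.08) = 16.52 cm.
Lens 2: 1/d_i2 = 1/(23.9) − 1/(16.52) = -0.01869, so d_i2 = -53.50 cm; m₂ = −d_i2/d_o2 = +3.238.
m = m₁·m₂ = (-0.3543)(+3.238) = -1.15.

m = -1.15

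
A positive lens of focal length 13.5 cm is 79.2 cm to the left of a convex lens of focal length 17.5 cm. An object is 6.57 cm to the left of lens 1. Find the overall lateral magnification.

Lens 1: 1/d_i1 = 1/(13.5) − 1/(6.57) = -0.07813, so d_i1 = -12.80 cm; m₁ = −d_i1/d_o1 = +1.948.
d_o2 = 79.2 − (-12.80) = 92.00 cm.
Lens 2: 1/d_i2 = 1/(17.5) − 1/(92.00) = 0.04627, so d_i2 = 21.61 cm; m₂ = −d_i2/d_o2 = -0.2349.
m = m₁·m₂ = (+1.948)(-0.2349) = -0.458.

m = -0.458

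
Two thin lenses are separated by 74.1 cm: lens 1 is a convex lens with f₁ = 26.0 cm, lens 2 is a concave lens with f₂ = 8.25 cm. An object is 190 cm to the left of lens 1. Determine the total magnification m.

Lens 1: 1/d_i1 = 1/(26.0) − 1/(190) = 0.03320, so d_i1 = 30.12 cm; m₁ = −d_i1/d_o1 = -0.1585.
d_o2 = 74.1 − (30.12) = 43.98 cm.
f₂ = −8.25 cm (diverging).
Lens 2: 1/d_i2 = 1/(-8.25) − 1/(43.98) = -0.1439, so d_i2 = -6.947 cm; m₂ = −d_i2/d_o2 = +0.1580.
m = m₁·m₂ = (-0.1585)(+0.1580) = -0.0250.

m = -0.0250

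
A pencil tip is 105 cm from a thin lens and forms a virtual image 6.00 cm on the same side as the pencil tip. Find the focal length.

f = -6.36 cm (diverging)

Virtual image ⇒ d_i = −6.00 cm.
1/f = 1/d_o + 1/d_i = 1/(105) + 1/(-6.00) = -0.1571, so f = -6.36 cm.
Since f is negative, the thin lens is diverging.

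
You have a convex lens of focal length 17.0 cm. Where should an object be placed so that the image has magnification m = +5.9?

14.1 cm

m = −d_i/d_o ⇒ d_i = −m·d_o.
1/f = 1/d_o + 1/d_i = 1/d_o − 1/(m·d_o) = (1 − 1/m)/d_o, so d_o = f(1 − 1/m) = (17.00)(1 − 1/(+5.9)) = 14.1 cm.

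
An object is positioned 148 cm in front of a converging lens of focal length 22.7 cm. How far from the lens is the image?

Thin-lens equation: 1/s_i = 1/f − 1/s_o = 1/(22.70) − 1/(148) = 0.04405 − 0.006757 = 0.03730, so s_i = 26.8 cm.
The image is real, inverted and reduced, on the far side of the lens.

26.8 cm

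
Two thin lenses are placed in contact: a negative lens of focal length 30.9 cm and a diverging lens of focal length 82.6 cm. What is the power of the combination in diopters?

P = -4.45 D

P₁ = 1/f₁ = 1/(-0.309 m) = -3.236 D; P₂ = 1/f₂ = 1/(-0.826 m) = -1.211 D.
For thin lenses in contact, P = P₁ + P₂ = (-3.236) + (-1.211) = -4.45 D.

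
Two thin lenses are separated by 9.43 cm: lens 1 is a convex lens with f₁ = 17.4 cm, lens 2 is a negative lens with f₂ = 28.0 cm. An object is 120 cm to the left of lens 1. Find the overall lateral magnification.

m = -0.278

Lens 1: 1/d_i1 = 1/(17.4) − 1/(120) = 0.04914, so d_i1 = 20.35 cm; m₁ = −d_i1/d_o1 = -0.1696.
d_o2 = 9.43 − (20.35) = -10.92 cm (virtual object).
f₂ = −28.0 cm (diverging).
Lens 2: 1/d_i2 = 1/(-28.0) − 1/(-10.92) = 0.05586, so d_i2 = 17.90 cm; m₂ = −d_i2/d_o2 = +1.639.
m = m₁·m₂ = (-0.1696)(+1.639) = -0.278.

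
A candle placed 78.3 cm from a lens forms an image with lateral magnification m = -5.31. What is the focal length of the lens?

f = 65.9 cm (converging)

m = −d_i/d_o ⇒ d_i = −m·d_o = −(-5.31)·(78.3) = 415.8 cm.
1/f = 1/d_o + 1/d_i = 1/(78.3) + 1/(415.8) = 0.01518, so f = 65.9 cm.
Since f is positive, the lens is converging.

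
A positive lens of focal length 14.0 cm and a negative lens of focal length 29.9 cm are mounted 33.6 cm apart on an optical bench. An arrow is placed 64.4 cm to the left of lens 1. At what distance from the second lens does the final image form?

10.3 cm

Lens 1: 1/d_i1 = 1/f₁ − 1/d_o1 = 1/(14.0) − 1/(64.4) = 0.05590, so d_i1 = 17.89 cm.
The intermediate image is 17.89 cm to the right of lens 1, which is 33.6 − (17.89) = 15.71 cm to the left of lens 2, so d_o2 = +15.71 cm.
Lens 2 is diverging, so f₂ = −29.9 cm.
Lens 2: 1/d_i2 = 1/f₂ − 1/d_o2 = 1/(-29.9) − 1/(15.71) = -0.09710, so d_i2 = -10.3 cm.
The final image is virtual, 10.3 cm to the left of lens 2 (overall magnification ≈ -0.18).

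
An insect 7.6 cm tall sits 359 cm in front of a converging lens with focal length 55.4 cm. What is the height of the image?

1.39 cm

1/d_i = 1/f − 1/d_o = 1/(55.40) − 1/(359) = 0.01527, so d_i = 65.51 cm.
m = −d_i/d_o = -0.1825.
|h_i| = |m|·h_o = 0.1825 × 7.6 = 1.39 cm. The image is real, inverted and reduced, on the far side of the lens.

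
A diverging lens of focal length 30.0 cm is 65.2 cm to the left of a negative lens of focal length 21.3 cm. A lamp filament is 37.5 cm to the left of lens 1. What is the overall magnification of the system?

m = +0.0918

f₁ = −30.0 cm (diverging).
Lens 1: 1/d_i1 = 1/(-30.0) − 1/(37.5) = -0.06000, so d_i1 = -16.67 cm; m₁ = −d_i1/d_o1 = +0.4445.
d_o2 = 65.2 − (-16.67) = 81.87 cm.
f₂ = −21.3 cm (diverging).
Lens 2: 1/d_i2 = 1/(-21.3) − 1/(81.87) = -0.05916, so d_i2 = -16.90 cm; m₂ = −d_i2/d_o2 = +0.2065.
m = m₁·m₂ = (+0.4445)(+0.2065) = +0.0918.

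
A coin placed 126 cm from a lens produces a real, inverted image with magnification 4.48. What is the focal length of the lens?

m = −d_i/d_o ⇒ d_i = −m·d_o = −(-4.48)·(126) = 564.5 cm.
1/f = 1/d_o + 1/d_i = 1/(126) + 1/(564.5) = 0.009708, so f = 103 cm.
Since f is positive, the lens is converging.

f = 103 cm (converging)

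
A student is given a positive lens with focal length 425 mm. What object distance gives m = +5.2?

343 mm

m = −d_i/d_o ⇒ d_i = −m·d_o.
1/f = 1/d_o + 1/d_i = 1/d_o − 1/(m·d_o) = (1 − 1/m)/d_o, so d_o = f(1 − 1/m) = (425.0)(1 − 1/(+5.2)) = 343 mm.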